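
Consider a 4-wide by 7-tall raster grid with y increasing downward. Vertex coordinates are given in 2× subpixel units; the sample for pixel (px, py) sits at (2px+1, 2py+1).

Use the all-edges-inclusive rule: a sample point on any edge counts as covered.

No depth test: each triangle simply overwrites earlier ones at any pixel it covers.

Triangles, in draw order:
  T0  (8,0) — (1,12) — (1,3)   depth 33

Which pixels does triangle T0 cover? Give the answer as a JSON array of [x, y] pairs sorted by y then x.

T0:
  2·area = 63
  edge (8, 0)→(1, 12): d=(-7,12) inclusive
  edge (1, 12)→(1, 3): d=(0,-9) inclusive
  edge (1, 3)→(8, 0): d=(7,-3) inclusive
    (0,0)@(1, 1): e=[77,0,-14] → ·  [on edge]
    (3,0)@(7, 1): e=[5,54,4] → #
    (0,1)@(1, 3): e=[63,0,0] → #  [on edge]
    (1,1)@(3, 3): e=[39,18,6] → #
    (2,1)@(5, 3): e=[15,36,12] → #
    (3,1)@(7, 3): e=[-9,54,18] → ·
    (0,2)@(1, 5): e=[49,0,14] → #  [on edge]
    (3,2)@(7, 5): e=[-23,54,32] → ·
    (0,3)@(1, 7): e=[35,0,28] → #  [on edge]
    (2,3)@(5, 7): e=[-13,36,40] → ·
    (0,4)@(1, 9): e=[21,0,42] → #  [on edge]
    (1,4)@(3, 9): e=[-3,18,48] → ·
    (0,5)@(1, 11): e=[7,0,56] → #  [on edge]
    (0,6)@(1, 13): e=[-7,0,70] → ·  [on edge]
  covered (11 px):
    · · · #
    # # # ·
    # # # ·
    # # · ·
    # · · ·
    # · · ·
    · · · ·

Answer: [[3,0],[0,1],[1,1],[2,1],[0,2],[1,2],[2,2],[0,3],[1,3],[0,4],[0,5]]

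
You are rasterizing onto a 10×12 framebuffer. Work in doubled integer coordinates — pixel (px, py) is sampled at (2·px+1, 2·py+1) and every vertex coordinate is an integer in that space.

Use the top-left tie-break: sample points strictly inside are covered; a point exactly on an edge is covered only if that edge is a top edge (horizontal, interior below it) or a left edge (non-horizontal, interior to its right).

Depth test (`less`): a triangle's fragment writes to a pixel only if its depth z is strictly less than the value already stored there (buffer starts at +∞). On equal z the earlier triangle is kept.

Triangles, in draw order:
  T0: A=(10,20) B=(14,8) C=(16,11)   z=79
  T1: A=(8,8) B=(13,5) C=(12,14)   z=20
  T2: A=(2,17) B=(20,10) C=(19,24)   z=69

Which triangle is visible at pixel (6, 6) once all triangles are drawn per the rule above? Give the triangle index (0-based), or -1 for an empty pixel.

T0:
  2·area = 36
  edge (10, 20)→(14, 8): d=(4,-12) top-left  bias=+0
  edge (14, 8)→(16, 11): d=(2,3) right/bottom  bias=-1
  edge (16, 11)→(10, 20): d=(-6,9) right/bottom  bias=-1
    (7,2)@(15, 5): e=[0,-9,45] → ·  [on edge]
    (6,5)@(13, 11): e=[0,9,27] → #  [on edge]
    (7,5)@(15, 11): e=[24,3,9] → #
    (8,5)@(17, 11): e=[48,-3,-9] → ·
    (6,6)@(13, 13): e=[8,13,15] → #
    (7,6)@(15, 13): e=[32,7,-3] → ·
    (6,7)@(13, 15): e=[16,17,3] → #
    (7,7)@(15, 15): e=[40,11,-15] → ·
    (5,8)@(11, 17): e=[0,27,9] → #  [on edge]
    (6,8)@(13, 17): e=[24,21,-9] → ·
    (5,9)@(11, 19): e=[8,31,-3] → ·
    (4,11)@(9, 23): e=[0,45,-9] → ·  [on edge]
  covered (5 px):
    · · · · · · · · · ·
    · · · · · · · · · ·
    · · · · · · · · · ·
    · · · · · · · · · ·
    · · · · · · · · · ·
    · · · · · · # # · ·
    · · · · · · # · · ·
    · · · · · · # · · ·
    · · · · · # · · · ·
    · · · · · · · · · ·
    · · · · · · · · · ·
    · · · · · · · · · ·
T1:
  2·area = 42
  edge (8, 8)→(13, 5): d=(5,-3) top-left  bias=+0
  edge (13, 5)→(12, 14): d=(-1,9) right/bottom  bias=-1
  edge (12, 14)→(8, 8): d=(-4,-6) top-left  bias=+0
    (6,2)@(13, 5): e=[0,0,42] → ·  [on edge]
    (5,3)@(11, 7): e=[4,16,22] → #
    (6,3)@(13, 7): e=[10,-2,34] → ·
    (4,4)@(9, 9): e=[8,32,2] → #
    (6,4)@(13, 9): e=[20,-4,26] → ·
    (1,5)@(3, 11): e=[0,84,-42] → ·  [on edge]
    (4,5)@(9, 11): e=[18,30,-6] → ·
    (5,5)@(11, 11): e=[24,12,6] → #
    (6,5)@(13, 11): e=[30,-6,18] → ·
    (5,6)@(11, 13): e=[34,10,-2] → ·
    (5,11)@(11, 23): e=[84,0,-42] → ·  [on edge]
  covered (4 px):
    · · · · · · · · · ·
    · · · · · · · · · ·
    · · · · · · · · · ·
    · · · · · # · · · ·
    · · · · # # · · · ·
    · · · · · # · · · ·
    · · · · · · · · · ·
    · · · · · · · · · ·
    · · · · · · · · · ·
    · · · · · · · · · ·
    · · · · · · · · · ·
    · · · · · · · · · ·
T2:
  2·area = 245
  edge (2, 17)→(20, 10): d=(18,-7) top-left  bias=+0
  edge (20, 10)→(19, 24): d=(-1,14) right/bottom  bias=-1
  edge (19, 24)→(2, 17): d=(-17,-7) top-left  bias=+0
    (9,5)@(19, 11): e=[11,13,221] → #
    (6,6)@(13, 13): e=[5,95,145] → #
    (7,6)@(15, 13): e=[19,67,159] → #
    (8,6)@(17, 13): e=[33,39,173] → #
    (4,7)@(9, 15): e=[13,149,83] → #
    (5,7)@(11, 15): e=[27,121,97] → #
    (1,8)@(3, 17): e=[7,231,7] → #
    (2,8)@(5, 17): e=[21,203,21] → #
    (3,8)@(7, 17): e=[35,175,35] → #
    (1,9)@(3, 19): e=[43,229,-27] → ·
    (2,9)@(5, 19): e=[57,201,-13] → ·
    (3,9)@(7, 19): e=[71,173,1] → #
  covered (33 px):
    · · · · · · · · · ·
    · · · · · · · · · ·
    · · · · · · · · · ·
    · · · · · · · · · ·
    · · · · · · · · · ·
    · · · · · · · · · #
    · · · · · · # # # #
    · · · · # # # # # #
    · # # # # # # # # #
    · · · # # # # # # #
    · · · · · · # # # #
    · · · · · · · · # #

Z-buffer (winner per pixel, '.' = empty):
  . . . . . . . . . .
  . . . . . . . . . .
  . . . . . . . . . .
  . . . . . 1 . . . .
  . . . . 1 1 . . . .
  . . . . . 1 0 0 . 2
  . . . . . . 2 2 2 2
  . . . . 2 2 2 2 2 2
  . 2 2 2 2 2 2 2 2 2
  . . . 2 2 2 2 2 2 2
  . . . . . . 2 2 2 2
  . . . . . . . . 2 2

Final: 2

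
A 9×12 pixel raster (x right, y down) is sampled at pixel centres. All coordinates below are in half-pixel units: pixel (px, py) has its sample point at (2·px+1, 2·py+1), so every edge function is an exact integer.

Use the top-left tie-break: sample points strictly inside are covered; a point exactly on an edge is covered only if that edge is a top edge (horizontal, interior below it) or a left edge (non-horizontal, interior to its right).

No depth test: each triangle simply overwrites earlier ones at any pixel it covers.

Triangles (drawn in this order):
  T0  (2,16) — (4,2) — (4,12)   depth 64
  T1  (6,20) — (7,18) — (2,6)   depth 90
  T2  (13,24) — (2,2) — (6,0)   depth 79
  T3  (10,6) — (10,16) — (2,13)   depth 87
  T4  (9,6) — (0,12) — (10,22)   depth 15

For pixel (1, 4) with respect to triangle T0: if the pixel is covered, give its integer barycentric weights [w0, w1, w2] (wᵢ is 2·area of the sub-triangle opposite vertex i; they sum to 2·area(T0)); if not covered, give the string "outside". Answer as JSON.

T0:
  2·area = 20
  edge (2, 16)→(4, 2): d=(2,-14) top-left  bias=+0
  edge (4, 2)→(4, 12): d=(0,10) right/bottom  bias=-1
  edge (4, 12)→(2, 16): d=(-2,4) right/bottom  bias=-1
    (1,4)@(3, 9): e=[0,10,10] → #  [on edge]
    (2,4)@(5, 9): e=[28,-10,2] → ·
    (1,5)@(3, 11): e=[4,10,6] → #
    (2,5)@(5, 11): e=[32,-10,-2] → ·
    (1,6)@(3, 13): e=[8,10,2] → #
    (2,6)@(5, 13): e=[36,-10,-6] → ·
    (1,7)@(3, 15): e=[12,10,-2] → ·
    (0,11)@(1, 23): e=[0,30,-10] → ·  [on edge]
  covered (3 px):
    · · · · · · · · ·
    · · · · · · · · ·
    · · · · · · · · ·
    · · · · · · · · ·
    · # · · · · · · ·
    · # · · · · · · ·
    · # · · · · · · ·
    · · · · · · · · ·
    · · · · · · · · ·
    · · · · · · · · ·
    · · · · · · · · ·
    · · · · · · · · ·
T1:
  2·area = 22  (B↔C swapped to make it positive)
  edge (6, 20)→(2, 6): d=(-4,-14) top-left  bias=+0
  edge (2, 6)→(7, 18): d=(5,12) right/bottom  bias=-1
  edge (7, 18)→(6, 20): d=(-1,2) right/bottom  bias=-1
    (1,4)@(3, 9): e=[2,3,17] → #
    (2,4)@(5, 9): e=[30,-21,13] → ·
    (1,5)@(3, 11): e=[-6,13,15] → ·
    (2,7)@(5, 15): e=[6,9,7] → #
    (3,7)@(7, 15): e=[34,-15,3] → ·
    (2,8)@(5, 17): e=[-2,19,5] → ·
  covered (2 px):
    · · · · · · · · ·
    · · · · · · · · ·
    · · · · · · · · ·
    · · · · · · · · ·
    · # · · · · · · ·
    · · · · · · · · ·
    · · · · · · · · ·
    · · # · · · · · ·
    · · · · · · · · ·
    · · · · · · · · ·
    · · · · · · · · ·
    · · · · · · · · ·
T2:
  2·area = 110
  edge (13, 24)→(2, 2): d=(-11,-22) top-left  bias=+0
  edge (2, 2)→(6, 0): d=(4,-2) top-left  bias=+0
  edge (6, 0)→(13, 24): d=(7,24) right/bottom  bias=-1
    (2,0)@(5, 1): e=[77,2,31] → #
    (3,0)@(7, 1): e=[121,6,-17] → ·
    (1,1)@(3, 3): e=[11,6,93] → #
    (3,1)@(7, 3): e=[99,14,-3] → ·
    (1,2)@(3, 5): e=[-11,14,107] → ·
    (2,2)@(5, 5): e=[33,18,59] → #
    (3,2)@(7, 5): e=[77,22,11] → #
    (4,2)@(9, 5): e=[121,26,-37] → ·
    (2,3)@(5, 7): e=[11,26,73] → #
    (4,3)@(9, 7): e=[99,34,-23] → ·
    (2,4)@(5, 9): e=[-11,34,87] → ·
    (3,4)@(7, 9): e=[33,38,39] → #
  covered (13 px):
    · · # · · · · · ·
    · # # · · · · · ·
    · · # # · · · · ·
    · · # # · · · · ·
    · · · # · · · · ·
    · · · # # · · · ·
    · · · · # · · · ·
    · · · · # · · · ·
    · · · · · · · · ·
    · · · · · # · · ·
    · · · · · · · · ·
    · · · · · · · · ·
T3:
  2·area = 80
  edge (10, 6)→(10, 16): d=(0,10) right/bottom  bias=-1
  edge (10, 16)→(2, 13): d=(-8,-3) top-left  bias=+0
  edge (2, 13)→(10, 6): d=(8,-7) top-left  bias=+0
    (4,3)@(9, 7): e=[10,69,1] → #
    (5,3)@(11, 7): e=[-10,75,15] → ·
    (3,4)@(7, 9): e=[30,47,3] → #
    (5,4)@(11, 9): e=[-10,59,31] → ·
    (2,5)@(5, 11): e=[50,25,5] → #
    (5,5)@(11, 11): e=[-10,43,47] → ·
    (1,6)@(3, 13): e=[70,3,7] → #
    (5,6)@(11, 13): e=[-10,27,63] → ·
    (1,7)@(3, 15): e=[70,-13,23] → ·
    (2,7)@(5, 15): e=[50,-7,37] → ·
    (3,7)@(7, 15): e=[30,-1,51] → ·
    (4,7)@(9, 15): e=[10,5,65] → #
  covered (11 px):
    · · · · · · · · ·
    · · · · · · · · ·
    · · · · · · · · ·
    · · · · # · · · ·
    · · · # # · · · ·
    · · # # # · · · ·
    · # # # # · · · ·
    · · · · # · · · ·
    · · · · · · · · ·
    · · · · · · · · ·
    · · · · · · · · ·
    · · · · · · · · ·
T4:
  2·area = 150  (B↔C swapped to make it positive)
  edge (9, 6)→(10, 22): d=(1,16) right/bottom  bias=-1
  edge (10, 22)→(0, 12): d=(-10,-10) top-left  bias=+0
  edge (0, 12)→(9, 6): d=(9,-6) top-left  bias=+0
    (4,3)@(9, 7): e=[1,140,9] → #
    (5,3)@(11, 7): e=[-31,160,21] → ·
    (2,4)@(5, 9): e=[67,80,3] → #
    (3,4)@(7, 9): e=[35,100,15] → #
    (5,4)@(11, 9): e=[-29,140,39] → ·
    (1,5)@(3, 11): e=[101,40,9] → #
    (5,5)@(11, 11): e=[-27,120,57] → ·
    (0,6)@(1, 13): e=[135,0,15] → #  [on edge]
    (5,6)@(11, 13): e=[-25,100,75] → ·
    (0,7)@(1, 15): e=[137,-20,33] → ·
    (1,7)@(3, 15): e=[105,0,45] → #  [on edge]
    (5,7)@(11, 15): e=[-23,80,93] → ·
    (2,8)@(5, 17): e=[75,0,75] → #  [on edge]
    (3,9)@(7, 19): e=[45,0,105] → #  [on edge]
    (4,10)@(9, 21): e=[15,0,135] → #  [on edge]
    (5,11)@(11, 23): e=[-15,0,165] → ·  [on edge]
  covered (23 px):
    · · · · · · · · ·
    · · · · · · · · ·
    · · · · · · · · ·
    · · · · # · · · ·
    · · # # # · · · ·
    · # # # # · · · ·
    # # # # # · · · ·
    · # # # # · · · ·
    · · # # # · · · ·
    · · · # # · · · ·
    · · · · # · · · ·
    · · · · · · · · ·

Final: [10,10,0]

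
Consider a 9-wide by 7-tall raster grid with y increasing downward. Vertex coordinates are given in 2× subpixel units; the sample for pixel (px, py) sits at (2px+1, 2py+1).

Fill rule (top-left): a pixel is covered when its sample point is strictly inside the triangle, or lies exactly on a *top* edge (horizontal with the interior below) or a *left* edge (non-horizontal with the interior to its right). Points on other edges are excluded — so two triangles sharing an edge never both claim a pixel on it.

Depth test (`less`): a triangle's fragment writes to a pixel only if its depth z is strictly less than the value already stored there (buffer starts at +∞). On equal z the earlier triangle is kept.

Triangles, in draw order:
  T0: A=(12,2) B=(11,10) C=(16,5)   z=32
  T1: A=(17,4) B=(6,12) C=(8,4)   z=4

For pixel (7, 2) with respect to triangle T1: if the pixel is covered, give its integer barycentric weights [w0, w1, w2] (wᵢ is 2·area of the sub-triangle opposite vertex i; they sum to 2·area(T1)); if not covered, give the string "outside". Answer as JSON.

T0:
  2·area = 35  (B↔C swapped to make it positive)
  edge (12, 2)→(16, 5): d=(4,3) right/bottom  bias=-1
  edge (16, 5)→(11, 10): d=(-5,5) right/bottom  bias=-1
  edge (11, 10)→(12, 2): d=(1,-8) top-left  bias=+0
    (6,1)@(13, 3): e=[1,25,9] → X
    (7,1)@(15, 3): e=[-5,15,25] → .
    (6,2)@(13, 5): e=[9,15,11] → X
    (7,2)@(15, 5): e=[3,5,27] → X
    (8,2)@(17, 5): e=[-3,-5,43] → .
    (6,3)@(13, 7): e=[17,5,13] → X
    (7,3)@(15, 7): e=[11,-5,29] → .
    (6,4)@(13, 9): e=[25,-5,15] → .
  covered (4 px):
    . . . . . . . . .
    . . . . . . X . .
    . . . . . . X X .
    . . . . . . X . .
    . . . . . . . . .
    . . . . . . . . .
    . . . . . . . . .
T1:
  2·area = 72
  edge (17, 4)→(6, 12): d=(-11,8) right/bottom  bias=-1
  edge (6, 12)→(8, 4): d=(2,-8) top-left  bias=+0
  edge (8, 4)→(17, 4): d=(9,0) top-left  bias=+0
    (4,2)@(9, 5): e=[53,10,9] → X
    (5,2)@(11, 5): e=[37,26,9] → X
    (6,2)@(13, 5): e=[21,42,9] → X
    (7,2)@(15, 5): e=[5,58,9] → X
    (8,2)@(17, 5): e=[-11,74,9] → .
    (4,3)@(9, 7): e=[31,14,27] → X
    (6,3)@(13, 7): e=[-1,46,27] → .
    (7,3)@(15, 7): e=[-17,62,27] → .
    (3,4)@(7, 9): e=[25,2,45] → X
    (5,4)@(11, 9): e=[-7,34,45] → .
    (3,5)@(7, 11): e=[3,6,63] → X
    (4,5)@(9, 11): e=[-13,22,63] → .
  covered (9 px):
    . . . . . . . . .
    . . . . . . . . .
    . . . . X X X X .
    . . . . X X . . .
    . . . X X . . . .
    . . . X . . . . .
    . . . . . . . . .

Answer: [58,9,5]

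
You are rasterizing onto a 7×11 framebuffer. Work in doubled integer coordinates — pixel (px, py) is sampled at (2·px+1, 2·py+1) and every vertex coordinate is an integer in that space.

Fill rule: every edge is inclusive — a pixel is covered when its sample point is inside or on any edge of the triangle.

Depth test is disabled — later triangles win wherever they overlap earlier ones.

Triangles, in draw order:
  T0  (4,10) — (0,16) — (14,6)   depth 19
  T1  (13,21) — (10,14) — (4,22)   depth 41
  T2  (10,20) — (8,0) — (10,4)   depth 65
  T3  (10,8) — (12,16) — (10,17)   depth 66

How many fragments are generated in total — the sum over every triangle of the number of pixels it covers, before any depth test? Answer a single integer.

T0:
  2·area = 44  (B↔C swapped to make it positive)
  edge (4, 10)→(14, 6): d=(10,-4) inclusive
  edge (14, 6)→(0, 16): d=(-14,10) inclusive
  edge (0, 16)→(4, 10): d=(4,-6) inclusive
    (3,4)@(7, 9): e=[2,28,14] → #
    (4,4)@(9, 9): e=[10,8,26] → #
    (5,4)@(11, 9): e=[18,-12,38] → ·
    (2,5)@(5, 11): e=[14,20,10] → #
    (3,5)@(7, 11): e=[22,0,22] → #  [on edge]
    (4,5)@(9, 11): e=[30,-20,34] → ·
    (1,6)@(3, 13): e=[26,12,6] → #
    (2,6)@(5, 13): e=[34,-8,18] → ·
    (3,6)@(7, 13): e=[42,-28,30] → ·
    (0,7)@(1, 15): e=[38,4,2] → #
    (1,7)@(3, 15): e=[46,-16,14] → ·
    (0,8)@(1, 17): e=[58,-24,10] → ·
  covered (6 px):
    · · · · · · ·
    · · · · · · ·
    · · · · · · ·
    · · · · · · ·
    · · · # # · ·
    · · # # · · ·
    · # · · · · ·
    # · · · · · ·
    · · · · · · ·
    · · · · · · ·
    · · · · · · ·
T1:
  2·area = 66  (B↔C swapped to make it positive)
  edge (13, 21)→(4, 22): d=(-9,1) inclusive
  edge (4, 22)→(10, 14): d=(6,-8) inclusive
  edge (10, 14)→(13, 21): d=(3,7) inclusive
    (3,3)@(7, 7): e=[132,-66,0] → ·  [on edge]
    (4,8)@(9, 17): e=[40,10,16] → #
    (5,8)@(11, 17): e=[38,26,2] → #
    (6,8)@(13, 17): e=[36,42,-12] → ·
    (3,9)@(7, 19): e=[24,6,36] → #
    (6,9)@(13, 19): e=[18,54,-6] → ·
    (2,10)@(5, 21): e=[8,2,56] → #
    (6,10)@(13, 21): e=[0,66,0] → #  [on edge]
  covered (10 px):
    · · · · · · ·
    · · · · · · ·
    · · · · · · ·
    · · · · · · ·
    · · · · · · ·
    · · · · · · ·
    · · · · · · ·
    · · · · · · ·
    · · · · # # ·
    · · · # # # ·
    · · # # # # #
T2:
  2·area = 32
  edge (10, 20)→(8, 0): d=(-2,-20) inclusive
  edge (8, 0)→(10, 4): d=(2,4) inclusive
  edge (10, 4)→(10, 20): d=(0,16) inclusive
    (4,1)@(9, 3): e=[14,2,16] → #
    (5,1)@(11, 3): e=[54,-6,-16] → ·
    (4,2)@(9, 5): e=[10,6,16] → #
    (5,2)@(11, 5): e=[50,-2,-16] → ·
    (4,3)@(9, 7): e=[6,10,16] → #
    (5,3)@(11, 7): e=[46,2,-16] → ·
    (4,4)@(9, 9): e=[2,14,16] → #
    (5,4)@(11, 9): e=[42,6,-16] → ·
    (4,5)@(9, 11): e=[-2,18,16] → ·
  covered (4 px):
    · · · · · · ·
    · · · · # · ·
    · · · · # · ·
    · · · · # · ·
    · · · · # · ·
    · · · · · · ·
    · · · · · · ·
    · · · · · · ·
    · · · · · · ·
    · · · · · · ·
    · · · · · · ·
T3:
  2·area = 18
  edge (10, 8)→(12, 16): d=(2,8) inclusive
  edge (12, 16)→(10, 17): d=(-2,1) inclusive
  edge (10, 17)→(10, 8): d=(0,-9) inclusive
    (5,6)@(11, 13): e=[2,7,9] → #
    (6,6)@(13, 13): e=[-14,5,27] → ·
    (5,7)@(11, 15): e=[6,3,9] → #
    (6,7)@(13, 15): e=[-10,1,27] → ·
    (5,8)@(11, 17): e=[10,-1,9] → ·
  covered (2 px):
    · · · · · · ·
    · · · · · · ·
    · · · · · · ·
    · · · · · · ·
    · · · · · · ·
    · · · · · · ·
    · · · · · # ·
    · · · · · # ·
    · · · · · · ·
    · · · · · · ·
    · · · · · · ·

Final: 22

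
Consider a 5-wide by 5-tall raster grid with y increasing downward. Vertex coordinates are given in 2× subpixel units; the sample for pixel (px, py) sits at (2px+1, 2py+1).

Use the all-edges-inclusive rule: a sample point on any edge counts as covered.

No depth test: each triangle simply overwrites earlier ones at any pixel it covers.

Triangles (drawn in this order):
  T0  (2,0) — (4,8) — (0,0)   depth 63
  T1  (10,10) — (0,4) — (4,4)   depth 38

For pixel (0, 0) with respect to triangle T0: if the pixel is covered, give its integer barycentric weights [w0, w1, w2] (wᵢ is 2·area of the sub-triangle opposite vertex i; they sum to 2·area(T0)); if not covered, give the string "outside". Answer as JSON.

T0:
  2·area = 16
  edge (2, 0)→(4, 8): d=(2,8) inclusive
  edge (4, 8)→(0, 0): d=(-4,-8) inclusive
  edge (0, 0)→(2, 0): d=(2,0) inclusive
    (0,0)@(1, 1): e=[10,4,2] → █
    (1,0)@(3, 1): e=[-6,20,2] → ·
    (0,1)@(1, 3): e=[14,-4,6] → ·
    (1,2)@(3, 5): e=[2,4,10] → █
    (2,2)@(5, 5): e=[-14,20,10] → ·
    (1,3)@(3, 7): e=[6,-4,14] → ·
  covered (2 px):
    █ · · · ·
    · · · · ·
    · █ · · ·
    · · · · ·
    · · · · ·
T1:
  2·area = 24
  edge (10, 10)→(0, 4): d=(-10,-6) inclusive
  edge (0, 4)→(4, 4): d=(4,0) inclusive
  edge (4, 4)→(10, 10): d=(6,6) inclusive
    (0,0)@(1, 1): e=[36,-12,0] → ·  [on edge]
    (1,1)@(3, 3): e=[28,-4,0] → ·  [on edge]
    (1,2)@(3, 5): e=[8,4,12] → █
    (2,2)@(5, 5): e=[20,4,0] → █  [on edge]
    (3,2)@(7, 5): e=[32,4,-12] → ·
    (1,3)@(3, 7): e=[-12,12,24] → ·
    (2,3)@(5, 7): e=[0,12,12] → █  [on edge]
    (3,3)@(7, 7): e=[12,12,0] → █  [on edge]
    (4,3)@(9, 7): e=[24,12,-12] → ·
    (2,4)@(5, 9): e=[-20,20,24] → ·
    (3,4)@(7, 9): e=[-8,20,12] → ·
    (4,4)@(9, 9): e=[4,20,0] → █  [on edge]
  covered (5 px):
    · · · · ·
    · · · · ·
    · █ █ · ·
    · · █ █ ·
    · · · · █

Answer: [4,2,10]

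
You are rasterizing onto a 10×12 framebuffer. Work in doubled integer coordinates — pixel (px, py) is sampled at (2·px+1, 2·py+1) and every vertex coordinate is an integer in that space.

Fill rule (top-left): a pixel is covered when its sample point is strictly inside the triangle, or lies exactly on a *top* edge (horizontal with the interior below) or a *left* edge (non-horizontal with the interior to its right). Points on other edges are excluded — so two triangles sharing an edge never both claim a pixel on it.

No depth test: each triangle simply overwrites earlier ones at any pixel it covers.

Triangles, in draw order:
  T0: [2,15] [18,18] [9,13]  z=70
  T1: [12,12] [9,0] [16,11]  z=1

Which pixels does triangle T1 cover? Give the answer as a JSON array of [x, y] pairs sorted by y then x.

T0:
  2·area = 53  (B↔C swapped to make it positive)
  edge (2, 15)→(9, 13): d=(7,-2) top-left  bias=+0
  edge (9, 13)→(18, 18): d=(9,5) right/bottom  bias=-1
  edge (18, 18)→(2, 15): d=(-16,-3) top-left  bias=+0
    (4,6)@(9, 13): e=[0,0,53] → ·  [on edge]
    (1,7)@(3, 15): e=[2,48,3] → █
    (2,7)@(5, 15): e=[6,38,9] → █
    (3,7)@(7, 15): e=[10,28,15] → █
    (4,7)@(9, 15): e=[14,18,21] → █
    (5,7)@(11, 15): e=[18,8,27] → █
    (6,7)@(13, 15): e=[22,-2,33] → ·
    (1,8)@(3, 17): e=[16,66,-29] → ·
    (2,8)@(5, 17): e=[20,56,-23] → ·
    (3,8)@(7, 17): e=[24,46,-17] → ·
    (4,8)@(9, 17): e=[28,36,-11] → ·
    (5,8)@(11, 17): e=[32,26,-5] → ·
  covered (7 px):
    · · · · · · · · · ·
    · · · · · · · · · ·
    · · · · · · · · · ·
    · · · · · · · · · ·
    · · · · · · · · · ·
    · · · · · · · · · ·
    · · · · · · · · · ·
    · █ █ █ █ █ · · · ·
    · · · · · · █ █ · ·
    · · · · · · · · · ·
    · · · · · · · · · ·
    · · · · · · · · · ·
T1:
  2·area = 51
  edge (12, 12)→(9, 0): d=(-3,-12) top-left  bias=+0
  edge (9, 0)→(16, 11): d=(7,11) right/bottom  bias=-1
  edge (16, 11)→(12, 12): d=(-4,1) right/bottom  bias=-1
    (5,2)@(11, 5): e=[9,13,29] → █
    (6,2)@(13, 5): e=[33,-9,27] → ·
    (5,3)@(11, 7): e=[3,27,21] → █
    (6,3)@(13, 7): e=[27,5,19] → █
    (7,3)@(15, 7): e=[51,-17,17] → ·
    (5,4)@(11, 9): e=[-3,41,13] → ·
    (6,4)@(13, 9): e=[21,19,11] → █
    (7,4)@(15, 9): e=[45,-3,9] → ·
    (6,5)@(13, 11): e=[15,33,3] → █
    (7,5)@(15, 11): e=[39,11,1] → █
    (8,5)@(17, 11): e=[63,-11,-1] → ·
    (6,6)@(13, 13): e=[9,47,-5] → ·
  covered (6 px):
    · · · · · · · · · ·
    · · · · · · · · · ·
    · · · · · █ · · · ·
    · · · · · █ █ · · ·
    · · · · · · █ · · ·
    · · · · · · █ █ · ·
    · · · · · · · · · ·
    · · · · · · · · · ·
    · · · · · · · · · ·
    · · · · · · · · · ·
    · · · · · · · · · ·
    · · · · · · · · · ·

Result: [[5,2],[5,3],[6,3],[6,4],[6,5],[7,5]]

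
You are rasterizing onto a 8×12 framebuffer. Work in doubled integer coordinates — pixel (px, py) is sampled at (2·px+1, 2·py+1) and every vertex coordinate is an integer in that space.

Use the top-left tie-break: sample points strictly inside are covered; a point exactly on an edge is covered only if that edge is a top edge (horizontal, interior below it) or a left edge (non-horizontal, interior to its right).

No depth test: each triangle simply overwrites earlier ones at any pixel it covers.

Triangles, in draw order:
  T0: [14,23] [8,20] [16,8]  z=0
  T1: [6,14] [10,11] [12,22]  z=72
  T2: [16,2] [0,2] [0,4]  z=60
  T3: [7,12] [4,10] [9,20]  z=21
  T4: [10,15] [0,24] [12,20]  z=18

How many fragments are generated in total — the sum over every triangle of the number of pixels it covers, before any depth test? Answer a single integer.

T0:
  2·area = 96
  edge (14, 23)→(8, 20): d=(-6,-3) top-left  bias=+0
  edge (8, 20)→(16, 8): d=(8,-12) top-left  bias=+0
  edge (16, 8)→(14, 23): d=(-2,15) right/bottom  bias=-1
    (7,5)@(15, 11): e=[75,12,9] → #
    (6,6)@(13, 13): e=[57,4,35] → #
    (6,7)@(13, 15): e=[45,20,31] → #
    (5,8)@(11, 17): e=[27,12,57] → #
    (7,8)@(15, 17): e=[39,60,-3] → ·
    (4,9)@(9, 19): e=[9,4,83] → #
    (7,9)@(15, 19): e=[27,76,-7] → ·
    (4,10)@(9, 21): e=[-3,20,79] → ·
    (5,10)@(11, 21): e=[3,44,49] → #
    (7,10)@(15, 21): e=[15,92,-11] → ·
    (5,11)@(11, 23): e=[-9,60,45] → ·
    (6,11)@(13, 23): e=[-3,84,15] → ·
  covered (12 px):
    · · · · · · · ·
    · · · · · · · ·
    · · · · · · · ·
    · · · · · · · ·
    · · · · · · · ·
    · · · · · · · #
    · · · · · · # #
    · · · · · · # #
    · · · · · # # ·
    · · · · # # # ·
    · · · · · # # ·
    · · · · · · · ·
T1:
  2·area = 50
  edge (6, 14)→(10, 11): d=(4,-3) top-left  bias=+0
  edge (10, 11)→(12, 22): d=(2,11) right/bottom  bias=-1
  edge (12, 22)→(6, 14): d=(-6,-8) top-left  bias=+0
    (4,6)@(9, 13): e=[5,15,30] → #
    (5,6)@(11, 13): e=[11,-7,46] → ·
    (3,7)@(7, 15): e=[7,41,2] → #
    (5,7)@(11, 15): e=[19,-3,34] → ·
    (3,8)@(7, 17): e=[15,45,-10] → ·
    (4,8)@(9, 17): e=[21,23,6] → #
    (5,8)@(11, 17): e=[27,1,22] → #
    (6,8)@(13, 17): e=[33,-21,38] → ·
    (4,9)@(9, 19): e=[29,27,-6] → ·
    (5,9)@(11, 19): e=[35,5,10] → #
    (6,9)@(13, 19): e=[41,-17,26] → ·
    (5,10)@(11, 21): e=[43,9,-2] → ·
  covered (6 px):
    · · · · · · · ·
    · · · · · · · ·
    · · · · · · · ·
    · · · · · · · ·
    · · · · · · · ·
    · · · · · · · ·
    · · · · # · · ·
    · · · # # · · ·
    · · · · # # · ·
    · · · · · # · ·
    · · · · · · · ·
    · · · · · · · ·
T2:
  2·area = 32  (B↔C swapped to make it positive)
  edge (16, 2)→(0, 4): d=(-16,2) right/bottom  bias=-1
  edge (0, 4)→(0, 2): d=(0,-2) top-left  bias=+0
  edge (0, 2)→(16, 2): d=(16,0) top-left  bias=+0
    (0,1)@(1, 3): e=[14,2,16] → #
    (1,1)@(3, 3): e=[10,6,16] → #
    (2,1)@(5, 3): e=[6,10,16] → #
    (3,1)@(7, 3): e=[2,14,16] → #
    (4,1)@(9, 3): e=[-2,18,16] → ·
    (0,2)@(1, 5): e=[-18,2,48] → ·
    (1,2)@(3, 5): e=[-22,6,48] → ·
    (2,2)@(5, 5): e=[-26,10,48] → ·
    (3,2)@(7, 5): e=[-30,14,48] → ·
  covered (4 px):
    · · · · · · · ·
    # # # # · · · ·
    · · · · · · · ·
    · · · · · · · ·
    · · · · · · · ·
    · · · · · · · ·
    · · · · · · · ·
    · · · · · · · ·
    · · · · · · · ·
    · · · · · · · ·
    · · · · · · · ·
    · · · · · · · ·
T3:
  2·area = 20  (B↔C swapped to make it positive)
  edge (7, 12)→(9, 20): d=(2,8) right/bottom  bias=-1
  edge (9, 20)→(4, 10): d=(-5,-10) top-left  bias=+0
  edge (4, 10)→(7, 12): d=(3,2) right/bottom  bias=-1
    (2,5)@(5, 11): e=[14,5,1] → #
    (3,5)@(7, 11): e=[-2,25,-3] → ·
    (2,6)@(5, 13): e=[18,-5,7] → ·
    (3,6)@(7, 13): e=[2,15,3] → #
    (4,6)@(9, 13): e=[-14,35,-1] → ·
    (3,7)@(7, 15): e=[6,5,9] → #
    (4,7)@(9, 15): e=[-10,25,5] → ·
    (3,8)@(7, 17): e=[10,-5,15] → ·
  covered (3 px):
    · · · · · · · ·
    · · · · · · · ·
    · · · · · · · ·
    · · · · · · · ·
    · · · · · · · ·
    · · # · · · · ·
    · · · # · · · ·
    · · · # · · · ·
    · · · · · · · ·
    · · · · · · · ·
    · · · · · · · ·
    · · · · · · · ·
T4:
  2·area = 68  (B↔C swapped to make it positive)
  edge (10, 15)→(12, 20): d=(2,5) right/bottom  bias=-1
  edge (12, 20)→(0, 24): d=(-12,4) right/bottom  bias=-1
  edge (0, 24)→(10, 15): d=(10,-9) top-left  bias=+0
    (4,8)@(9, 17): e=[9,48,11] → #
    (5,8)@(11, 17): e=[-1,40,29] → ·
    (3,9)@(7, 19): e=[23,32,13] → #
    (5,9)@(11, 19): e=[3,16,49] → #
    (6,9)@(13, 19): e=[-7,8,67] → ·
    (7,9)@(15, 19): e=[-17,0,85] → ·  [on edge]
    (2,10)@(5, 21): e=[37,16,15] → #
    (4,10)@(9, 21): e=[17,0,51] → ·  [on edge]
    (5,10)@(11, 21): e=[7,-8,69] → ·
    (1,11)@(3, 23): e=[51,0,17] → ·  [on edge]
    (2,11)@(5, 23): e=[41,-8,35] → ·
    (3,11)@(7, 23): e=[31,-16,53] → ·
  covered (6 px):
    · · · · · · · ·
    · · · · · · · ·
    · · · · · · · ·
    · · · · · · · ·
    · · · · · · · ·
    · · · · · · · ·
    · · · · · · · ·
    · · · · · · · ·
    · · · · # · · ·
    · · · # # # · ·
    · · # # · · · ·
    · · · · · · · ·

Answer: 31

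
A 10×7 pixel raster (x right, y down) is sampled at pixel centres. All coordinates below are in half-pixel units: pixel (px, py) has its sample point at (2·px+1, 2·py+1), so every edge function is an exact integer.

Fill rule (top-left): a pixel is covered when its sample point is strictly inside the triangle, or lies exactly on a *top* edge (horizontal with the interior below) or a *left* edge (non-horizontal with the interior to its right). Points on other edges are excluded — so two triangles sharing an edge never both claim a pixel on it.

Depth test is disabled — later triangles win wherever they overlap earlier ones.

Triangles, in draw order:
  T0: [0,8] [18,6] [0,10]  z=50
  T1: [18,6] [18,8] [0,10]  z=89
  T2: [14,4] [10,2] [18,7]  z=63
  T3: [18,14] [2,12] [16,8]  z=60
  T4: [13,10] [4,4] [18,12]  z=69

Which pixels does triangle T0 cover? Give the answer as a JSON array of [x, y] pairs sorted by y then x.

T0:
  2·area = 36
  edge (0, 8)→(18, 6): d=(18,-2) top-left  bias=+0
  edge (18, 6)→(0, 10): d=(-18,4) right/bottom  bias=-1
  edge (0, 10)→(0, 8): d=(0,-2) top-left  bias=+0
    (4,3)@(9, 7): e=[0,18,18] → X  [on edge]
    (5,3)@(11, 7): e=[4,10,22] → X
    (6,3)@(13, 7): e=[8,2,26] → X
    (7,3)@(15, 7): e=[12,-6,30] → .
    (0,4)@(1, 9): e=[20,14,2] → X
    (1,4)@(3, 9): e=[24,6,6] → X
    (2,4)@(5, 9): e=[28,-2,10] → .
    (4,4)@(9, 9): e=[36,-18,18] → .
    (5,4)@(11, 9): e=[40,-26,22] → .
    (6,4)@(13, 9): e=[44,-34,26] → .
    (0,5)@(1, 11): e=[56,-22,2] → .
    (1,5)@(3, 11): e=[60,-30,6] → .
  covered (5 px):
    . . . . . . . . . .
    . . . . . . . . . .
    . . . . . . . . . .
    . . . . X X X . . .
    X X . . . . . . . .
    . . . . . . . . . .
    . . . . . . . . . .
T1:
  2·area = 36
  edge (18, 6)→(18, 8): d=(0,2) right/bottom  bias=-1
  edge (18, 8)→(0, 10): d=(-18,2) right/bottom  bias=-1
  edge (0, 10)→(18, 6): d=(18,-4) top-left  bias=+0
    (7,3)@(15, 7): e=[6,24,6] → X
    (8,3)@(17, 7): e=[2,20,14] → X
    (9,3)@(19, 7): e=[-2,16,22] → .
    (2,4)@(5, 9): e=[26,8,2] → X
    (3,4)@(7, 9): e=[22,4,10] → X
    (4,4)@(9, 9): e=[18,0,18] → .  [on edge]
    (7,4)@(15, 9): e=[6,-12,42] → .
    (8,4)@(17, 9): e=[2,-16,50] → .
    (2,5)@(5, 11): e=[26,-28,38] → .
    (3,5)@(7, 11): e=[22,-32,46] → .
  covered (4 px):
    . . . . . . . . . .
    . . . . . . . . . .
    . . . . . . . . . .
    . . . . . . . X X .
    . . X X . . . . . .
    . . . . . . . . . .
    . . . . . . . . . .
T2:
  2·area = 4  (B↔C swapped to make it positive)
  edge (14, 4)→(18, 7): d=(4,3) right/bottom  bias=-1
  edge (18, 7)→(10, 2): d=(-8,-5) top-left  bias=+0
  edge (10, 2)→(14, 4): d=(4,2) right/bottom  bias=-1
    (7,2)@(15, 5): e=[1,1,2] → X
    (8,2)@(17, 5): e=[-5,11,-2] → .
    (7,3)@(15, 7): e=[9,-15,10] → .
  covered (1 px):
    . . . . . . . . . .
    . . . . . . . . . .
    . . . . . . . X . .
    . . . . . . . . . .
    . . . . . . . . . .
    . . . . . . . . . .
    . . . . . . . . . .
T3:
  2·area = 92
  edge (18, 14)→(2, 12): d=(-16,-2) top-left  bias=+0
  edge (2, 12)→(16, 8): d=(14,-4) top-left  bias=+0
  edge (16, 8)→(18, 14): d=(2,6) right/bottom  bias=-1
    (7,2)@(15, 5): e=[138,-46,0] → .  [on edge]
    (6,4)@(13, 9): e=[70,2,20] → X
    (7,4)@(15, 9): e=[74,10,8] → X
    (8,4)@(17, 9): e=[78,18,-4] → .
    (3,5)@(7, 11): e=[26,6,60] → X
    (4,5)@(9, 11): e=[30,14,48] → X
    (5,5)@(11, 11): e=[34,22,36] → X
    (8,5)@(17, 11): e=[46,46,0] → .  [on edge]
    (3,6)@(7, 13): e=[-6,34,64] → .
    (4,6)@(9, 13): e=[-2,42,52] → .
    (5,6)@(11, 13): e=[2,50,40] → X
    (8,6)@(17, 13): e=[14,74,4] → X
  covered (11 px):
    . . . . . . . . . .
    . . . . . . . . . .
    . . . . . . . . . .
    . . . . . . . . . .
    . . . . . . X X . .
    . . . X X X X X . .
    . . . . . X X X X .
T4:
  2·area = 12
  edge (13, 10)→(4, 4): d=(-9,-6) top-left  bias=+0
  edge (4, 4)→(18, 12): d=(14,8) right/bottom  bias=-1
  edge (18, 12)→(13, 10): d=(-5,-2) top-left  bias=+0
    (4,3)@(9, 7): e=[3,2,7] → X
    (5,3)@(11, 7): e=[15,-14,11] → .
    (4,4)@(9, 9): e=[-15,30,-3] → .
  covered (1 px):
    . . . . . . . . . .
    . . . . . . . . . .
    . . . . . . . . . .
    . . . . X . . . . .
    . . . . . . . . . .
    . . . . . . . . . .
    . . . . . . . . . .

Final: [[4,3],[5,3],[6,3],[0,4],[1,4]]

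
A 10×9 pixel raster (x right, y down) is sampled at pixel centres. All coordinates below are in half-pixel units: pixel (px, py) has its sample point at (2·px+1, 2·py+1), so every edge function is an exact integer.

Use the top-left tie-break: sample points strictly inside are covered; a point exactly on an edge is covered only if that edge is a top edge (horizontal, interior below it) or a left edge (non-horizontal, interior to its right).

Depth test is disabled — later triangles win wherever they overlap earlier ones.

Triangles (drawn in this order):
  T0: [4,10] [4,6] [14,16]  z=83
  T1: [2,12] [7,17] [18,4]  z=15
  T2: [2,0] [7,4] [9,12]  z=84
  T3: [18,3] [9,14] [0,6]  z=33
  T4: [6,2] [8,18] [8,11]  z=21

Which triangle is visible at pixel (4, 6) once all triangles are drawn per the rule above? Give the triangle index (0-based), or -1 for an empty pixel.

T0:
  2·area = 40
  edge (4, 10)→(4, 6): d=(0,-4) top-left  bias=+0
  edge (4, 6)→(14, 16): d=(10,10) right/bottom  bias=-1
  edge (14, 16)→(4, 10): d=(-10,-6) top-left  bias=+0
    (0,1)@(1, 3): e=[-12,0,52] → ·  [on edge]
    (1,2)@(3, 5): e=[-4,0,44] → ·  [on edge]
    (2,3)@(5, 7): e=[4,0,36] → ·  [on edge]
    (2,4)@(5, 9): e=[4,20,16] → #
    (3,4)@(7, 9): e=[12,0,28] → ·  [on edge]
    (2,5)@(5, 11): e=[4,40,-4] → ·
    (3,5)@(7, 11): e=[12,20,8] → #
    (4,5)@(9, 11): e=[20,0,20] → ·  [on edge]
    (3,6)@(7, 13): e=[12,40,-12] → ·
    (4,6)@(9, 13): e=[20,20,0] → #  [on edge]
    (5,6)@(11, 13): e=[28,0,12] → ·  [on edge]
    (4,7)@(9, 15): e=[20,40,-20] → ·
    (6,7)@(13, 15): e=[36,0,4] → ·  [on edge]
    (7,8)@(15, 17): e=[44,0,-4] → ·  [on edge]
  covered (3 px):
    · · · · · · · · · ·
    · · · · · · · · · ·
    · · · · · · · · · ·
    · · · · · · · · · ·
    · · # · · · · · · ·
    · · · # · · · · · ·
    · · · · # · · · · ·
    · · · · · · · · · ·
    · · · · · · · · · ·
T1:
  2·area = 120  (B↔C swapped to make it positive)
  edge (2, 12)→(18, 4): d=(16,-8) top-left  bias=+0
  edge (18, 4)→(7, 17): d=(-11,13) right/bottom  bias=-1
  edge (7, 17)→(2, 12): d=(-5,-5) top-left  bias=+0
    (8,2)@(17, 5): e=[8,2,110] → #
    (9,2)@(19, 5): e=[24,-24,120] → ·
    (6,3)@(13, 7): e=[8,32,80] → #
    (7,3)@(15, 7): e=[24,6,90] → #
    (8,3)@(17, 7): e=[40,-20,100] → ·
    (4,4)@(9, 9): e=[8,62,50] → #
    (5,4)@(11, 9): e=[24,36,60] → #
    (7,4)@(15, 9): e=[56,-16,80] → ·
    (0,5)@(1, 11): e=[-24,144,0] → ·  [on edge]
    (2,5)@(5, 11): e=[8,92,20] → #
    (3,5)@(7, 11): e=[24,66,30] → #
    (6,5)@(13, 11): e=[72,-12,60] → ·
    (1,6)@(3, 13): e=[24,96,0] → #  [on edge]
    (2,7)@(5, 15): e=[72,48,0] → #  [on edge]
    (3,8)@(7, 17): e=[120,0,0] → ·  [on edge]
  covered (16 px):
    · · · · · · · · · ·
    · · · · · · · · · ·
    · · · · · · · · # ·
    · · · · · · # # · ·
    · · · · # # # · · ·
    · · # # # # · · · ·
    · # # # # · · · · ·
    · · # # · · · · · ·
    · · · · · · · · · ·
T2:
  2·area = 32
  edge (2, 0)→(7, 4): d=(5,4) right/bottom  bias=-1
  edge (7, 4)→(9, 12): d=(2,8) right/bottom  bias=-1
  edge (9, 12)→(2, 0): d=(-7,-12) top-left  bias=+0
    (1,0)@(3, 1): e=[1,26,5] → #
    (2,0)@(5, 1): e=[-7,10,29] → ·
    (1,1)@(3, 3): e=[11,30,-9] → ·
    (2,1)@(5, 3): e=[3,14,15] → #
    (3,1)@(7, 3): e=[-5,-2,39] → ·
    (2,2)@(5, 5): e=[13,18,1] → #
    (3,2)@(7, 5): e=[5,2,25] → #
    (4,2)@(9, 5): e=[-3,-14,49] → ·
    (2,3)@(5, 7): e=[23,22,-13] → ·
    (3,3)@(7, 7): e=[15,6,11] → #
    (4,3)@(9, 7): e=[7,-10,35] → ·
    (3,4)@(7, 9): e=[25,10,-3] → ·
  covered (5 px):
    · # · · · · · · · ·
    · · # · · · · · · ·
    · · # # · · · · · ·
    · · · # · · · · · ·
    · · · · · · · · · ·
    · · · · · · · · · ·
    · · · · · · · · · ·
    · · · · · · · · · ·
    · · · · · · · · · ·
T3:
  2·area = 171
  edge (18, 3)→(9, 14): d=(-9,11) right/bottom  bias=-1
  edge (9, 14)→(0, 6): d=(-9,-8) top-left  bias=+0
  edge (0, 6)→(18, 3): d=(18,-3) top-left  bias=+0
    (3,2)@(7, 5): e=[103,65,3] → #
    (4,2)@(9, 5): e=[81,81,9] → #
    (5,2)@(11, 5): e=[59,97,15] → #
    (6,2)@(13, 5): e=[37,113,21] → #
    (7,2)@(15, 5): e=[15,129,27] → #
    (8,2)@(17, 5): e=[-7,145,33] → ·
    (1,3)@(3, 7): e=[129,15,27] → #
    (2,3)@(5, 7): e=[107,31,33] → #
    (7,3)@(15, 7): e=[-3,111,63] → ·
    (1,4)@(3, 9): e=[111,-3,63] → ·
    (2,4)@(5, 9): e=[89,13,69] → #
    (7,4)@(15, 9): e=[-21,93,99] → ·
  covered (20 px):
    · · · · · · · · · ·
    · · · · · · · · · ·
    · · · # # # # # · ·
    · # # # # # # · · ·
    · · # # # # # · · ·
    · · · # # # · · · ·
    · · · · # · · · · ·
    · · · · · · · · · ·
    · · · · · · · · · ·
T4:
  2·area = 14  (B↔C swapped to make it positive)
  edge (6, 2)→(8, 11): d=(2,9) right/bottom  bias=-1
  edge (8, 11)→(8, 18): d=(0,7) right/bottom  bias=-1
  edge (8, 18)→(6, 2): d=(-2,-16) top-left  bias=+0
    (3,3)@(7, 7): e=[1,7,6] → #
    (4,3)@(9, 7): e=[-17,-7,38] → ·
    (3,4)@(7, 9): e=[5,7,2] → #
    (4,4)@(9, 9): e=[-13,-7,34] → ·
    (3,5)@(7, 11): e=[9,7,-2] → ·
  covered (2 px):
    · · · · · · · · · ·
    · · · · · · · · · ·
    · · · · · · · · · ·
    · · · # · · · · · ·
    · · · # · · · · · ·
    · · · · · · · · · ·
    · · · · · · · · · ·
    · · · · · · · · · ·
    · · · · · · · · · ·

Z-buffer (winner per pixel, '.' = empty):
  . 2 . . . . . . . .
  . . 2 . . . . . . .
  . . 2 3 3 3 3 3 1 .
  . 3 3 4 3 3 3 1 . .
  . . 3 4 3 3 3 . . .
  . . 1 3 3 3 . . . .
  . 1 1 1 3 . . . . .
  . . 1 1 . . . . . .
  . . . . . . . . . .

Final: 3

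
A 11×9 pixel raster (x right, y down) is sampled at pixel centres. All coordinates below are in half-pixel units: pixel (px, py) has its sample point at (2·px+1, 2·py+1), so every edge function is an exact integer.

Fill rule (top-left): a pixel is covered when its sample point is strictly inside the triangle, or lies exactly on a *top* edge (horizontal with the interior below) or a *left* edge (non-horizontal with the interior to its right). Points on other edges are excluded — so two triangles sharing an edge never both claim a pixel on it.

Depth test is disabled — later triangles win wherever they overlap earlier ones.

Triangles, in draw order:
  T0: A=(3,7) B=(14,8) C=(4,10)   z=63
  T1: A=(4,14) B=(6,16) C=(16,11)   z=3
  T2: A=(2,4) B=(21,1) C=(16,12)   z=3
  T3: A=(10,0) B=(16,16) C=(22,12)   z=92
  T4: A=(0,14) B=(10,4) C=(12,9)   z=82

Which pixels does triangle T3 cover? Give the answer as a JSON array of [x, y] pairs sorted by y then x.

T0:
  2·area = 32
  edge (3, 7)→(14, 8): d=(11,1) right/bottom  bias=-1
  edge (14, 8)→(4, 10): d=(-10,2) right/bottom  bias=-1
  edge (4, 10)→(3, 7): d=(-1,-3) top-left  bias=+0
    (0,0)@(1, 1): e=[-64,96,0] → .  [on edge]
    (1,3)@(3, 7): e=[0,32,0] → .  [on edge]
    (9,3)@(19, 7): e=[-16,0,48] → .  [on edge]
    (2,4)@(5, 9): e=[20,8,4] → X
    (3,4)@(7, 9): e=[18,4,10] → X
    (4,4)@(9, 9): e=[16,0,16] → .  [on edge]
    (2,5)@(5, 11): e=[42,-12,2] → .
    (3,5)@(7, 11): e=[40,-16,8] → .
    (2,6)@(5, 13): e=[64,-32,0] → .  [on edge]
  covered (2 px):
    . . . . . . . . . . .
    . . . . . . . . . . .
    . . . . . . . . . . .
    . . . . . . . . . . .
    . . X X . . . . . . .
    . . . . . . . . . . .
    . . . . . . . . . . .
    . . . . . . . . . . .
    . . . . . . . . . . .
T1:
  2·area = 30  (B↔C swapped to make it positive)
  edge (4, 14)→(16, 11): d=(12,-3) top-left  bias=+0
  edge (16, 11)→(6, 16): d=(-10,5) right/bottom  bias=-1
  edge (6, 16)→(4, 14): d=(-2,-2) top-left  bias=+0
    (0,5)@(1, 11): e=[-45,75,0] → .  [on edge]
    (1,6)@(3, 13): e=[-15,45,0] → .  [on edge]
    (4,6)@(9, 13): e=[3,15,12] → X
    (5,6)@(11, 13): e=[9,5,16] → X
    (6,6)@(13, 13): e=[15,-5,20] → .
    (2,7)@(5, 15): e=[15,15,0] → X  [on edge]
    (3,7)@(7, 15): e=[21,5,4] → X
    (4,7)@(9, 15): e=[27,-5,8] → .
    (5,7)@(11, 15): e=[33,-15,12] → .
    (2,8)@(5, 17): e=[39,-5,-4] → .
    (3,8)@(7, 17): e=[45,-15,0] → .  [on edge]
  covered (4 px):
    . . . . . . . . . . .
    . . . . . . . . . . .
    . . . . . . . . . . .
    . . . . . . . . . . .
    . . . . . . . . . . .
    . . . . . . . . . . .
    . . . . X X . . . . .
    . . X X . . . . . . .
    . . . . . . . . . . .
T2:
  2·area = 194
  edge (2, 4)→(21, 1): d=(19,-3) top-left  bias=+0
  edge (21, 1)→(16, 12): d=(-5,11) right/bottom  bias=-1
  edge (16, 12)→(2, 4): d=(-14,-8) top-left  bias=+0
    (10,0)@(21, 1): e=[0,0,194] → .  [on edge]
    (4,1)@(9, 3): e=[2,122,70] → X
    (5,1)@(11, 3): e=[8,100,86] → X
    (6,1)@(13, 3): e=[14,78,102] → X
    (7,1)@(15, 3): e=[20,56,118] → X
    (8,1)@(17, 3): e=[26,34,134] → X
    (9,1)@(19, 3): e=[32,12,150] → X
    (10,1)@(21, 3): e=[38,-10,166] → .
    (2,2)@(5, 5): e=[28,156,10] → X
    (3,2)@(7, 5): e=[34,134,26] → X
    (10,2)@(21, 5): e=[76,-20,138] → .
    (2,3)@(5, 7): e=[66,146,-18] → .
  covered (24 px):
    . . . . . . . . . . .
    . . . . X X X X X X .
    . . X X X X X X X X .
    . . . . X X X X X . .
    . . . . . X X X X . .
    . . . . . . . X . . .
    . . . . . . . . . . .
    . . . . . . . . . . .
    . . . . . . . . . . .
T3:
  2·area = 120  (B↔C swapped to make it positive)
  edge (10, 0)→(22, 12): d=(12,12) right/bottom  bias=-1
  edge (22, 12)→(16, 16): d=(-6,4) right/bottom  bias=-1
  edge (16, 16)→(10, 0): d=(-6,-16) top-left  bias=+0
    (5,0)@(11, 1): e=[0,110,10] → .  [on edge]
    (6,1)@(13, 3): e=[0,90,30] → .  [on edge]
    (6,2)@(13, 5): e=[24,78,18] → X
    (7,2)@(15, 5): e=[0,70,50] → .  [on edge]
    (6,3)@(13, 7): e=[48,66,6] → X
    (7,3)@(15, 7): e=[24,58,38] → X
    (8,3)@(17, 7): e=[0,50,70] → .  [on edge]
    (6,4)@(13, 9): e=[72,54,-6] → .
    (7,4)@(15, 9): e=[48,46,26] → X
    (8,4)@(17, 9): e=[24,38,58] → X
    (9,4)@(19, 9): e=[0,30,90] → .  [on edge]
    (7,5)@(15, 11): e=[72,34,14] → X
    (10,5)@(21, 11): e=[0,10,110] → .  [on edge]
  covered (12 px):
    . . . . . . . . . . .
    . . . . . . . . . . .
    . . . . . . X . . . .
    . . . . . . X X . . .
    . . . . . . . X X . .
    . . . . . . . X X X .
    . . . . . . . X X X .
    . . . . . . . . X . .
    . . . . . . . . . . .
T4:
  2·area = 70
  edge (0, 14)→(10, 4): d=(10,-10) top-left  bias=+0
  edge (10, 4)→(12, 9): d=(2,5) right/bottom  bias=-1
  edge (12, 9)→(0, 14): d=(-12,5) right/bottom  bias=-1
    (6,0)@(13, 1): e=[0,-21,91] → .  [on edge]
    (5,1)@(11, 3): e=[0,-7,77] → .  [on edge]
    (4,2)@(9, 5): e=[0,7,63] → X  [on edge]
    (5,2)@(11, 5): e=[20,-3,53] → .
    (3,3)@(7, 7): e=[0,21,49] → X  [on edge]
    (5,3)@(11, 7): e=[40,1,29] → X
    (6,3)@(13, 7): e=[60,-9,19] → .
    (2,4)@(5, 9): e=[0,35,35] → X  [on edge]
    (6,4)@(13, 9): e=[80,-5,-5] → .
    (1,5)@(3, 11): e=[0,49,21] → X  [on edge]
    (4,5)@(9, 11): e=[60,19,-9] → .
    (5,5)@(11, 11): e=[80,9,-19] → .
    (0,6)@(1, 13): e=[0,63,7] → X  [on edge]
  covered (12 px):
    . . . . . . . . . . .
    . . . . . . . . . . .
    . . . . X . . . . . .
    . . . X X X . . . . .
    . . X X X X . . . . .
    . X X X . . . . . . .
    X . . . . . . . . . .
    . . . . . . . . . . .
    . . . . . . . . . . .

Answer: [[6,2],[6,3],[7,3],[7,4],[8,4],[7,5],[8,5],[9,5],[7,6],[8,6],[9,6],[8,7]]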